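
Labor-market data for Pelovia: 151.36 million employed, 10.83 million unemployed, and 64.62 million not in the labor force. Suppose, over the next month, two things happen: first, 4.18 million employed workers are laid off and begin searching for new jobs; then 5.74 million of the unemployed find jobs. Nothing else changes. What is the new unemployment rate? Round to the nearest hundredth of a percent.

Initially, labor force = 151.36 + 10.83 = 162.19 million, so u = 10.83/162.19 = 6.68%.
After the first change, employed falls and unemployed rises by 4.18; labor force unchanged → E = 147.18, U = 15.01, labor force = 162.19 million.
After the second change, unemployed falls and employed rises by 5.74; labor force unchanged → E = 152.92, U = 9.27, labor force = 162.19 million.
New unemployment rate = 9.27 / 162.19 = 5.72%.

New unemployment rate ≈ 5.72%.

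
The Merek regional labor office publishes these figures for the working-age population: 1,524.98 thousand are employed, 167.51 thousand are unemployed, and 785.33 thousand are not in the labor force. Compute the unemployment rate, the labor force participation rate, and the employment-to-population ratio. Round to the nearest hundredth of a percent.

Labor force = employed + unemployed = 1,524.98 + 167.51 = 1,692.49 thousand.
Working-age population = 1,692.49 + 785.33 = 2,477.82 thousand.
Unemployment rate = 167.51 / 1,692.49 = 9.90%.
Labor force participation rate = 1,692.49 / 2,477.82 = 68.31%.
Employment-population ratio = 1,524.98 / 2,477.82 = 61.55%.

Unemployment rate ≈ 9.90%; labor force participation rate ≈ 68.31%; employment-population ratio ≈ 61.55%.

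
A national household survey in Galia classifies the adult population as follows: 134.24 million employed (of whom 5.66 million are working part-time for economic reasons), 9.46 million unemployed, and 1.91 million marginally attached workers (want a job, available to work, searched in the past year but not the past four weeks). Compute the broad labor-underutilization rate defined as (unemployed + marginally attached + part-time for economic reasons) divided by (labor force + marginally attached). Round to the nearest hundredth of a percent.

Broad underutilization rate ≈ 11.70%.

Labor force = 134.24 + 9.46 = 143.70 million.
Numerator = 9.46 + 1.91 + 5.66 = 17.03 million.
Denominator = 143.70 + 1.91 = 145.61 million.
Broad rate = 17.03 / 145.61 = 11.70%.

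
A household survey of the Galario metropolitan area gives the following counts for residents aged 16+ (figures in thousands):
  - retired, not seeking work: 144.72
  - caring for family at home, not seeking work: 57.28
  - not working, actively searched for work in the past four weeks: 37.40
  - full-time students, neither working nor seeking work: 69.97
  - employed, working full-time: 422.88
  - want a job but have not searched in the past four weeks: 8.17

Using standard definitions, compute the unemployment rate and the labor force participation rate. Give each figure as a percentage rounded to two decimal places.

Unemployment rate ≈ 8.13%; labor force participation rate ≈ 62.16%.

Employed = 422.88 thousand.
Unemployed = 37.40 thousand.
Labor force = 422.88 + 37.40 = 460.28 thousand.
Not in labor force = 144.72 + 57.28 + 69.97 + 8.17 = 280.14 thousand (those not working and not actively searching are outside the labor force — including those who want a job but have given up searching).
Civilian working-age population = 460.28 + 280.14 = 740.42 thousand.
Unemployment rate = 37.40 / 460.28 = 8.13%.
Labor force participation rate = 460.28 / 740.42 = 62.16%.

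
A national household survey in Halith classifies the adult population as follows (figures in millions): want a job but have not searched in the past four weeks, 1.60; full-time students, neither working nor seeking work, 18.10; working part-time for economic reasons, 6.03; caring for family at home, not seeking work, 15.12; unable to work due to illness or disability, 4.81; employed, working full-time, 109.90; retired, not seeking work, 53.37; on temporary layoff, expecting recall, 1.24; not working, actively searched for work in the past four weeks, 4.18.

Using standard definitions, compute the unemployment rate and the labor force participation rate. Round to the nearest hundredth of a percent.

Employed = 6.03 + 109.90 = 115.93 million (anyone who worked, including part-time for economic reasons, counts as employed).
Unemployed = 1.24 + 4.18 = 5.42 million (jobless and actively searching, or on temporary layoff).
Labor force = 115.93 + 5.42 = 121.35 million.
Not in labor force = 1.60 + 18.10 + 15.12 + 4.81 + 53.37 = 93.00 million (those not working and not actively searching are outside the labor force — including those who want a job but have given up searching).
Civilian working-age population = 121.35 + 93.00 = 214.35 million.
Unemployment rate = 5.42 / 121.35 = 4.47%.
Labor force participation rate = 121.35 / 214.35 = 56.61%.

Unemployment rate ≈ 4.47%; labor force participation rate ≈ 56.61%.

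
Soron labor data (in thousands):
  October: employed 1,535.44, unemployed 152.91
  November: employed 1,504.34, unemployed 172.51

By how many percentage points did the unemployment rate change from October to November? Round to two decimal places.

October: labor force = 1,535.44 + 152.91 = 1,688.35; u = 152.91/1,688.35 = 9.06%.
November: labor force = 1,504.34 + 172.51 = 1,676.85; u = 172.51/1,676.85 = 10.29%.
Change = 10.29% − 9.06% = +1.23 pp.

The unemployment rate changed by +1.23 percentage points.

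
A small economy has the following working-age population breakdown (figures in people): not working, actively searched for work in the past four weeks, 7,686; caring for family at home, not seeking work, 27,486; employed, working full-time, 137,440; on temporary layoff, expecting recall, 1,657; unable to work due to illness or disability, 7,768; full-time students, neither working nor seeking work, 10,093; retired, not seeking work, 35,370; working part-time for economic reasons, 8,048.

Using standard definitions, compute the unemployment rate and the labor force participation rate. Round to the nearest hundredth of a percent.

Employed = 137,440 + 8,048 = 145,488 (anyone who worked, including part-time for economic reasons, counts as employed).
Unemployed = 7,686 + 1,657 = 9,343 (jobless and actively searching, or on temporary layoff).
Labor force = 145,488 + 9,343 = 154,831.
Not in labor force = 27,486 + 7,768 + 10,093 + 35,370 = 80,717 (those not working and not actively searching are outside the labor force).
Civilian working-age population = 154,831 + 80,717 = 235,548.
Unemployment rate = 9,343 / 154,831 = 6.03%.
Labor force participation rate = 154,831 / 235,548 = 65.73%.

Unemployment rate ≈ 6.03%; labor force participation rate ≈ 65.73%.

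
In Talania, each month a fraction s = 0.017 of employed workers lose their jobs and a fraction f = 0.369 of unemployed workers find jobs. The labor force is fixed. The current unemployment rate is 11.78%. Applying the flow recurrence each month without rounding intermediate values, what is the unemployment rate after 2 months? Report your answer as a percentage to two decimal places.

With a fixed labor force, u_{t+1} = u_t + s·(1−u_t) − f·u_t = u_t·(1−s−f) + s.
Here 1−s−f = 0.614 and s = 0.017.
u_1 = 0.117800 × 0.614 + 0.017 = 0.089329.
u_2 = 0.089329 × 0.614 + 0.017 = 0.071848.

Unemployment rate after two months ≈ 7.18%.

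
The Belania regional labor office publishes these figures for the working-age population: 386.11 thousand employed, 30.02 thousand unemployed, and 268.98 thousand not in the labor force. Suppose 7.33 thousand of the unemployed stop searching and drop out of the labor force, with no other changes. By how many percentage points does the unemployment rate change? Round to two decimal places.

The unemployment rate changes by −1.66 percentage points.

Initially, labor force = 386.11 + 30.02 = 416.13 thousand, so u = 30.02/416.13 = 7.21%.
After the change, unemployed and labor force both fall by 7.33 → E = 386.11, U = 22.69, labor force = 408.80 thousand.
New unemployment rate = 22.69 / 408.80 = 5.55%.
Change = 5.55% − 7.21% = −1.66 percentage points.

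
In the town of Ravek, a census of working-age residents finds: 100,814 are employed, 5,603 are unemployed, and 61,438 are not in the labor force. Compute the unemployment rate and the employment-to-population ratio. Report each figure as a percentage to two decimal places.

Unemployment rate ≈ 5.27%; employment-population ratio ≈ 60.06%.

Labor force = employed + unemployed = 100,814 + 5,603 = 106,417.
Working-age population = 106,417 + 61,438 = 167,855.
Unemployment rate = 5,603 / 106,417 = 5.27%.
Employment-population ratio = 100,814 / 167,855 = 60.06%.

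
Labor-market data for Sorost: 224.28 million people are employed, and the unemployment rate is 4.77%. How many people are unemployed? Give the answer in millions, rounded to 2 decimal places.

Let U be the number unemployed. The labor force is E + U, and U/(E+U) = 0.0477.
So U = 0.0477 × 224.28 / (1 − 0.0477) = 10.6982 / 0.9523 ≈ 11.23 million.

About 11.23 million are unemployed.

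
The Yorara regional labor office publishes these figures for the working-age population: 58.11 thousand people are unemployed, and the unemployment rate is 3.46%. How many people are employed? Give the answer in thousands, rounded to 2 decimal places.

Labor force = U / u = 58.11 / 0.0346 ≈ 1,679.48 thousand.
Employed = labor force − unemployed = 1,679.48 − 58.11 = 1,621.37 thousand.

About 1,621.37 thousand are employed.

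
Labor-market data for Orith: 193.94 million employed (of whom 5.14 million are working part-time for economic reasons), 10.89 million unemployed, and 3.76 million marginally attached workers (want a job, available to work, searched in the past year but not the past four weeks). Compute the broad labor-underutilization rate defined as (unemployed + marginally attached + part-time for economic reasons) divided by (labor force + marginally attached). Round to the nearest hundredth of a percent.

Broad underutilization rate ≈ 9.49%.

Labor force = 193.94 + 10.89 = 204.83 million.
Numerator = 10.89 + 3.76 + 5.14 = 19.79 million.
Denominator = 204.83 + 3.76 = 208.59 million.
Broad rate = 19.79 / 208.59 = 9.49%.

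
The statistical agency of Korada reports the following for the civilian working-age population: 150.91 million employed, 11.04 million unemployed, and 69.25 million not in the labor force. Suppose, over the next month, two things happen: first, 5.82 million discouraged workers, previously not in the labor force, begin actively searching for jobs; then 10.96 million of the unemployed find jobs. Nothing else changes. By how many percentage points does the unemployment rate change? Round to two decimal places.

The unemployment rate changes by −3.30 percentage points.

Initially, labor force = 150.91 + 11.04 = 161.95 million, so u = 11.04/161.95 = 6.82%.
After the first change, unemployed and labor force both rise by 5.82 → E = 150.91, U = 16.86, labor force = 167.77 million.
After the second change, unemployed falls and employed rises by 10.96; labor force unchanged → E = 161.87, U = 5.90, labor force = 167.77 million.
New unemployment rate = 5.90 / 167.77 = 3.52%.
Change = 3.52% − 6.82% = −3.30 percentage points.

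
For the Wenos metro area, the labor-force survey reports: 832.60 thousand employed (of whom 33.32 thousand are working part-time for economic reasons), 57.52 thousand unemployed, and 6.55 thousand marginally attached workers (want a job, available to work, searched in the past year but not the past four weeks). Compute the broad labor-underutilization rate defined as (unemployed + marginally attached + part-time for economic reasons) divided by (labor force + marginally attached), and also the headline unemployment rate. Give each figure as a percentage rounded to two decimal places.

Broad underutilization rate ≈ 10.86%; headline unemployment rate ≈ 6.46%.

Labor force = 832.60 + 57.52 = 890.12 thousand.
Numerator = 57.52 + 6.55 + 33.32 = 97.39 thousand.
Denominator = 890.12 + 6.55 = 896.67 thousand.
Broad rate = 97.39 / 896.67 = 10.86%.
Headline unemployment rate = 57.52 / 890.12 = 6.46%.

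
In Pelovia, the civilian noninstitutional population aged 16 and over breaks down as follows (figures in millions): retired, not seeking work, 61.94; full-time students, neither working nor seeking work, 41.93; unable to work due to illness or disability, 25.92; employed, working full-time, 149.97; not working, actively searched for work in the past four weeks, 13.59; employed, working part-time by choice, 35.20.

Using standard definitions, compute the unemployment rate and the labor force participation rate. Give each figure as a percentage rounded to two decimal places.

Unemployment rate ≈ 6.84%; labor force participation rate ≈ 60.50%.

Employed = 149.97 + 35.20 = 185.17 million.
Unemployed = 13.59 million.
Labor force = 185.17 + 13.59 = 198.76 million.
Not in labor force = 61.94 + 41.93 + 25.92 = 129.79 million (those not working and not actively searching are outside the labor force).
Civilian working-age population = 198.76 + 129.79 = 328.55 million.
Unemployment rate = 13.59 / 198.76 = 6.84%.
Labor force participation rate = 198.76 / 328.55 = 60.50%.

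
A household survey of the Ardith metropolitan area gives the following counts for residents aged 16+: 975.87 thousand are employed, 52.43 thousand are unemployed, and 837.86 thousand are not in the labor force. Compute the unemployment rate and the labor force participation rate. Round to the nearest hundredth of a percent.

Unemployment rate ≈ 5.10%; labor force participation rate ≈ 55.10%.

Labor force = employed + unemployed = 975.87 + 52.43 = 1,028.30 thousand.
Working-age population = 1,028.30 + 837.86 = 1,866.16 thousand.
Unemployment rate = 52.43 / 1,028.30 = 5.10%.
Labor force participation rate = 1,028.30 / 1,866.16 = 55.10%.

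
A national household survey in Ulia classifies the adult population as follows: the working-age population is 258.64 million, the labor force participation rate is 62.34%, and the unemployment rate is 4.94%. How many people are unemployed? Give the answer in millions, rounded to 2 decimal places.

About 7.97 million are unemployed.

Labor force = 0.6234 × 258.64 = 161.24 million.
Unemployed = 0.0494 × 161.24 ≈ 7.97 million.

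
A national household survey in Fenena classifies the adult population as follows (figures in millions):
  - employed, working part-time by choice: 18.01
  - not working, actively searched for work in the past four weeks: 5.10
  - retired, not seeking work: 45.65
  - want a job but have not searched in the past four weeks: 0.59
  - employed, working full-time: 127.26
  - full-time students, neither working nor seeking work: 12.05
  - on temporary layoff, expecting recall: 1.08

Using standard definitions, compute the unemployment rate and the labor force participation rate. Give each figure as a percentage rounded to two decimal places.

Employed = 18.01 + 127.26 = 145.27 million.
Unemployed = 5.10 + 1.08 = 6.18 million (jobless and actively searching, or on temporary layoff).
Labor force = 145.27 + 6.18 = 151.45 million.
Not in labor force = 45.65 + 0.59 + 12.05 = 58.29 million (those not working and not actively searching are outside the labor force — including those who want a job but have given up searching).
Civilian working-age population = 151.45 + 58.29 = 209.74 million.
Unemployment rate = 6.18 / 151.45 = 4.08%.
Labor force participation rate = 151.45 / 209.74 = 72.21%.

Unemployment rate ≈ 4.08%; labor force participation rate ≈ 72.21%.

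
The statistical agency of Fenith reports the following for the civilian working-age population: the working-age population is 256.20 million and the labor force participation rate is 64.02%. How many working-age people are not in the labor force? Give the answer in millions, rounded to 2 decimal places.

Share not in the labor force = 1 − 0.6402 = 0.3598.
Not in labor force = 0.3598 × 256.20 ≈ 92.18 million.

About 92.18 million are not in the labor force.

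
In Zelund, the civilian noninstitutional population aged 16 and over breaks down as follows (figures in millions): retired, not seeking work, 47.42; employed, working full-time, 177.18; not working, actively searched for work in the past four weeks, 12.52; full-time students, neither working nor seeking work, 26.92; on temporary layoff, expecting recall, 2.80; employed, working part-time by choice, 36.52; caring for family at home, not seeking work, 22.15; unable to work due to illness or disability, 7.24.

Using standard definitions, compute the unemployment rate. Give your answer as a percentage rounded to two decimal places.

Employed = 177.18 + 36.52 = 213.70 million.
Unemployed = 12.52 + 2.80 = 15.32 million (jobless and actively searching, or on temporary layoff).
Labor force = 213.70 + 15.32 = 229.02 million.
Unemployment rate = 15.32 / 229.02 = 6.69%.

Unemployment rate ≈ 6.69%.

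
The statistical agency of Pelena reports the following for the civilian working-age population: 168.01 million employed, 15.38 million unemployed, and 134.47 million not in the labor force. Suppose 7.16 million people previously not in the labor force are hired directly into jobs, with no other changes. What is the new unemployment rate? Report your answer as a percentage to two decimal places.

Initially, labor force = 168.01 + 15.38 = 183.39 million, so u = 15.38/183.39 = 8.39%.
After the change, employed and labor force both rise by 7.16; unemployed unchanged → E = 175.17, U = 15.38, labor force = 190.55 million.
New unemployment rate = 15.38 / 190.55 = 8.07%.

New unemployment rate ≈ 8.07%.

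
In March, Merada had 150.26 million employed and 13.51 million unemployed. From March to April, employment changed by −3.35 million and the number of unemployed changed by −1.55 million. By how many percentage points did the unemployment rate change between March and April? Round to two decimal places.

The unemployment rate changed by −0.72 percentage points.

March: labor force = 150.26 + 13.51 = 163.77; u = 13.51/163.77 = 8.25%.
April: labor force = 146.91 + 11.96 = 158.87; u = 11.96/158.87 = 7.53%.
Change = 7.53% − 8.25% = −0.72 pp.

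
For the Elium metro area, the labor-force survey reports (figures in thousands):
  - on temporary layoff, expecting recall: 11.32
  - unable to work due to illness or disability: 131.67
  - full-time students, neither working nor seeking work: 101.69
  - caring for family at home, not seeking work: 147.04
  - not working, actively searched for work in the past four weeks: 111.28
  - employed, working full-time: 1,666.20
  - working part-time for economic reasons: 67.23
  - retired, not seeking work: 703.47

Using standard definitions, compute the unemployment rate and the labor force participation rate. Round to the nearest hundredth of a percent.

Employed = 1,666.20 + 67.23 = 1,733.43 thousand (anyone who worked, including part-time for economic reasons, counts as employed).
Unemployed = 11.32 + 111.28 = 122.60 thousand (jobless and actively searching, or on temporary layoff).
Labor force = 1,733.43 + 122.60 = 1,856.03 thousand.
Not in labor force = 131.67 + 101.69 + 147.04 + 703.47 = 1,083.87 thousand (those not working and not actively searching are outside the labor force).
Civilian working-age population = 1,856.03 + 1,083.87 = 2,939.90 thousand.
Unemployment rate = 122.60 / 1,856.03 = 6.61%.
Labor force participation rate = 1,856.03 / 2,939.90 = 63.13%.

Unemployment rate ≈ 6.61%; labor force participation rate ≈ 63.13%.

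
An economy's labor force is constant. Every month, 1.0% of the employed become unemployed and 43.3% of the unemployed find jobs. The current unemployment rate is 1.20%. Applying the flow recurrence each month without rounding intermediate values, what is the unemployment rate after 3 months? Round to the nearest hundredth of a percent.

With a fixed labor force, u_{t+1} = u_t + s·(1−u_t) − f·u_t = u_t·(1−s−f) + s.
Here 1−s−f = 0.557 and s = 0.010.
u_1 = 0.012000 × 0.557 + 0.010 = 0.016684.
u_2 = 0.016684 × 0.557 + 0.010 = 0.019293.
u_3 = 0.019293 × 0.557 + 0.010 = 0.020746.

Unemployment rate after three months ≈ 2.07%.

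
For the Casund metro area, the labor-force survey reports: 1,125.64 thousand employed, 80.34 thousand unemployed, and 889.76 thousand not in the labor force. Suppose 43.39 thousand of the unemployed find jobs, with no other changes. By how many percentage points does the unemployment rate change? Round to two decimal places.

Initially, labor force = 1,125.64 + 80.34 = 1,205.98 thousand, so u = 80.34/1,205.98 = 6.66%.
After the change, unemployed falls and employed rises by 43.39; labor force unchanged → E = 1,169.03, U = 36.95, labor force = 1,205.98 thousand.
New unemployment rate = 36.95 / 1,205.98 = 3.06%.
Change = 3.06% − 6.66% = −3.60 percentage points.

The unemployment rate changes by −3.60 percentage points.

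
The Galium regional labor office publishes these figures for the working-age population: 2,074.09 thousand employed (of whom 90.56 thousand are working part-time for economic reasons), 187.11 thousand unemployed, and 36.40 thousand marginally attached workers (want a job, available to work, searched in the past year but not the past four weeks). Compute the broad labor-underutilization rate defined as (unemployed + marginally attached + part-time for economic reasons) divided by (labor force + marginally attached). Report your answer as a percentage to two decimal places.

Labor force = 2,074.09 + 187.11 = 2,261.20 thousand.
Numerator = 187.11 + 36.40 + 90.56 = 314.07 thousand.
Denominator = 2,261.20 + 36.40 = 2,297.60 thousand.
Broad rate = 314.07 / 2,297.60 = 13.67%.

Broad underutilization rate ≈ 13.67%.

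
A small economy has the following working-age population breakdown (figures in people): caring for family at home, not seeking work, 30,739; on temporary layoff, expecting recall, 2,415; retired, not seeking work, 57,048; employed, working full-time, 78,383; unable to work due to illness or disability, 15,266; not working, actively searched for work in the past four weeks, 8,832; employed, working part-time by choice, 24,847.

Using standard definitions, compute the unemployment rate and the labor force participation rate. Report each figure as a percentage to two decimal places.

Employed = 78,383 + 24,847 = 103,230.
Unemployed = 2,415 + 8,832 = 11,247 (jobless and actively searching, or on temporary layoff).
Labor force = 103,230 + 11,247 = 114,477.
Not in labor force = 30,739 + 57,048 + 15,266 = 103,053 (those not working and not actively searching are outside the labor force).
Civilian working-age population = 114,477 + 103,053 = 217,530.
Unemployment rate = 11,247 / 114,477 = 9.82%.
Labor force participation rate = 114,477 / 217,530 = 52.63%.

Unemployment rate ≈ 9.82%; labor force participation rate ≈ 52.63%.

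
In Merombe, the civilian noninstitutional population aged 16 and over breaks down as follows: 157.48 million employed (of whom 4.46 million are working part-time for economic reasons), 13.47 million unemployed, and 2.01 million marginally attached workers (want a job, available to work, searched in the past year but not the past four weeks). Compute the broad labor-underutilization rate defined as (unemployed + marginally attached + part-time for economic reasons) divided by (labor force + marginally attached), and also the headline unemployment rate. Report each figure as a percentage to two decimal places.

Labor force = 157.48 + 13.47 = 170.95 million.
Numerator = 13.47 + 2.01 + 4.46 = 19.94 million.
Denominator = 170.95 + 2.01 = 172.96 million.
Broad rate = 19.94 / 172.96 = 11.53%.
Headline unemployment rate = 13.47 / 170.95 = 7.88%.

Broad underutilization rate ≈ 11.53%; headline unemployment rate ≈ 7.88%.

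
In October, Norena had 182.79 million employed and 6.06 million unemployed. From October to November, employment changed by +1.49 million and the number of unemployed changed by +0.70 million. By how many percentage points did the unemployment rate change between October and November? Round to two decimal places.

The unemployment rate changed by +0.33 percentage points.

October: labor force = 182.79 + 6.06 = 188.85; u = 6.06/188.85 = 3.21%.
November: labor force = 184.28 + 6.76 = 191.04; u = 6.76/191.04 = 3.54%.
Change = 3.54% − 3.21% = +0.33 pp.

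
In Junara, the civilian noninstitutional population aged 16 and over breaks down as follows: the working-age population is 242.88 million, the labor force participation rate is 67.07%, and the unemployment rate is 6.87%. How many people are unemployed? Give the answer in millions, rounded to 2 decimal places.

About 11.19 million are unemployed.

Labor force = 0.6707 × 242.88 = 162.90 million.
Unemployed = 0.0687 × 162.90 ≈ 11.19 million.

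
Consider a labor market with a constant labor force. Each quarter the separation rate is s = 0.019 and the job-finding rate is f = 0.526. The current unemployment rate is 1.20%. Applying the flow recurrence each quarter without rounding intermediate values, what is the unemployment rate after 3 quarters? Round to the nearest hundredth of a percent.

Unemployment rate after three quarters ≈ 3.27%.

With a fixed labor force, u_{t+1} = u_t + s·(1−u_t) − f·u_t = u_t·(1−s−f) + s.
Here 1−s−f = 0.455 and s = 0.019.
u_1 = 0.012000 × 0.455 + 0.019 = 0.024460.
u_2 = 0.024460 × 0.455 + 0.019 = 0.030129.
u_3 = 0.030129 × 0.455 + 0.019 = 0.032709.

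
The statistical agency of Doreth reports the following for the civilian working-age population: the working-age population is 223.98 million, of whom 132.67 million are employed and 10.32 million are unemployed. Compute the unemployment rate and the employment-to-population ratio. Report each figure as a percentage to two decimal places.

Unemployment rate ≈ 7.22%; employment-population ratio ≈ 59.23%.

Labor force = employed + unemployed = 132.67 + 10.32 = 142.99 million.
Unemployment rate = 10.32 / 142.99 = 7.22%.
Employment-population ratio = 132.67 / 223.98 = 59.23%.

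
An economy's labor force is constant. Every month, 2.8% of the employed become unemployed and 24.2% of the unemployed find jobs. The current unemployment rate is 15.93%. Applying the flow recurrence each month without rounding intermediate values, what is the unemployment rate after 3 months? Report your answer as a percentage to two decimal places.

Unemployment rate after three months ≈ 12.53%.

With a fixed labor force, u_{t+1} = u_t + s·(1−u_t) − f·u_t = u_t·(1−s−f) + s.
Here 1−s−f = 0.730 and s = 0.028.
u_1 = 0.159300 × 0.730 + 0.028 = 0.144289.
u_2 = 0.144289 × 0.730 + 0.028 = 0.133331.
u_3 = 0.133331 × 0.730 + 0.028 = 0.125332.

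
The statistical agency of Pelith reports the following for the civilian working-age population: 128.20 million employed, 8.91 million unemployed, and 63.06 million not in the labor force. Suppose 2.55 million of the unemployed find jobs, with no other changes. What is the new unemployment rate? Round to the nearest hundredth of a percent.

New unemployment rate ≈ 4.64%.

Initially, labor force = 128.20 + 8.91 = 137.11 million, so u = 8.91/137.11 = 6.50%.
After the change, unemployed falls and employed rises by 2.55; labor force unchanged → E = 130.75, U = 6.36, labor force = 137.11 million.
New unemployment rate = 6.36 / 137.11 = 4.64%.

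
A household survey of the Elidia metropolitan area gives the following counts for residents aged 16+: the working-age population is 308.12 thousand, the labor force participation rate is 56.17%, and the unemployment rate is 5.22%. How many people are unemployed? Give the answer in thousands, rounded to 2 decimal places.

Labor force = 0.5617 × 308.12 = 173.07 thousand.
Unemployed = 0.0522 × 173.07 ≈ 9.03 thousand.

About 9.03 thousand are unemployed.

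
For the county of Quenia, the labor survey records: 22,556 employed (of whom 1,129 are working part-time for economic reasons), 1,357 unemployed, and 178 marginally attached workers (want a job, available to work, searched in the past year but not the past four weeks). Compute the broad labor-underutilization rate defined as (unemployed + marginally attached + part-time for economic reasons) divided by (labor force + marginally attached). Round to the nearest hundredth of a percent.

Broad underutilization rate ≈ 11.06%.

Labor force = 22,556 + 1,357 = 23,913.
Numerator = 1,357 + 178 + 1,129 = 2,664.
Denominator = 23,913 + 178 = 24,091.
Broad rate = 2,664 / 24,091 = 11.06%.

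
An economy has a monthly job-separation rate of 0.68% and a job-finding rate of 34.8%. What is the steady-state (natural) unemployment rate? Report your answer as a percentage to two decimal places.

At steady state the flows balance: s·E = f·U, so U/(E+U) = s/(s+f).
u* = 0.68 / (0.68 + 34.8) = 0.68 / 35.48 = 1.92%.

Steady-state unemployment rate ≈ 1.92%.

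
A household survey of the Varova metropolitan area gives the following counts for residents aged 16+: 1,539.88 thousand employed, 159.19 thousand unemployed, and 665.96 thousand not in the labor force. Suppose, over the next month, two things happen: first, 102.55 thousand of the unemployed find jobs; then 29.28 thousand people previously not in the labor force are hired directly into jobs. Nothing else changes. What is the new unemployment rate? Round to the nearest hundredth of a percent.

Initially, labor force = 1,539.88 + 159.19 = 1,699.07 thousand, so u = 159.19/1,699.07 = 9.37%.
After the first change, unemployed falls and employed rises by 102.55; labor force unchanged → E = 1,642.43, U = 56.64, labor force = 1,699.07 thousand.
After the second change, employed and labor force both rise by 29.28; unemployed unchanged → E = 1,671.71, U = 56.64, labor force = 1,728.35 thousand.
New unemployment rate = 56.64 / 1,728.35 = 3.28%.

New unemployment rate ≈ 3.28%.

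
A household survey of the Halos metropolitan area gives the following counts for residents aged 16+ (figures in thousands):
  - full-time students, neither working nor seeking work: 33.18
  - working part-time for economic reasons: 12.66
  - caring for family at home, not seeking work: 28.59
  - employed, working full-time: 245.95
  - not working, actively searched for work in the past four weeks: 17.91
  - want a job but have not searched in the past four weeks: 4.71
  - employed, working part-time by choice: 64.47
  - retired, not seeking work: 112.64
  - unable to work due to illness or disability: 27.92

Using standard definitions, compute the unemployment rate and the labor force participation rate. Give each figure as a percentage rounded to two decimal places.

Employed = 12.66 + 245.95 + 64.47 = 323.08 thousand (anyone who worked, including part-time for economic reasons, counts as employed).
Unemployed = 17.91 thousand.
Labor force = 323.08 + 17.91 = 340.99 thousand.
Not in labor force = 33.18 + 28.59 + 4.71 + 112.64 + 27.92 = 207.04 thousand (those not working and not actively searching are outside the labor force — including those who want a job but have given up searching).
Civilian working-age population = 340.99 + 207.04 = 548.03 thousand.
Unemployment rate = 17.91 / 340.99 = 5.25%.
Labor force participation rate = 340.99 / 548.03 = 62.22%.

Unemployment rate ≈ 5.25%; labor force participation rate ≈ 62.22%.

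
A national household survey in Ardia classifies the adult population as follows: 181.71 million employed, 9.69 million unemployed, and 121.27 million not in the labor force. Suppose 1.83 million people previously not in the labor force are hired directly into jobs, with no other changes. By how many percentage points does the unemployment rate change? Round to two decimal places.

Initially, labor force = 181.71 + 9.69 = 191.40 million, so u = 9.69/191.40 = 5.06%.
After the change, employed and labor force both rise by 1.83; unemployed unchanged → E = 183.54, U = 9.69, labor force = 193.23 million.
New unemployment rate = 9.69 / 193.23 = 5.01%.
Change = 5.01% − 5.06% = −0.05 percentage points.

The unemployment rate changes by −0.05 percentage points.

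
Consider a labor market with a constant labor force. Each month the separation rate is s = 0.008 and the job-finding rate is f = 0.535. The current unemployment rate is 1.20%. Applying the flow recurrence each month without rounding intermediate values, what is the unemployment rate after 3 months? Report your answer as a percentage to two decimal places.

With a fixed labor force, u_{t+1} = u_t + s·(1−u_t) − f·u_t = u_t·(1−s−f) + s.
Here 1−s−f = 0.457 and s = 0.008.
u_1 = 0.012000 × 0.457 + 0.008 = 0.013484.
u_2 = 0.013484 × 0.457 + 0.008 = 0.014162.
u_3 = 0.014162 × 0.457 + 0.008 = 0.014472.

Unemployment rate after three months ≈ 1.45%.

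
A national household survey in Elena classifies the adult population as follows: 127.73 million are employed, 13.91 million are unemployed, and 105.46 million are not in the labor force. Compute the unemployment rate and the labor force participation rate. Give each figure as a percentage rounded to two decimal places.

Labor force = employed + unemployed = 127.73 + 13.91 = 141.64 million.
Working-age population = 141.64 + 105.46 = 247.10 million.
Unemployment rate = 13.91 / 141.64 = 9.82%.
Labor force participation rate = 141.64 / 247.10 = 57.32%.

Unemployment rate ≈ 9.82%; labor force participation rate ≈ 57.32%.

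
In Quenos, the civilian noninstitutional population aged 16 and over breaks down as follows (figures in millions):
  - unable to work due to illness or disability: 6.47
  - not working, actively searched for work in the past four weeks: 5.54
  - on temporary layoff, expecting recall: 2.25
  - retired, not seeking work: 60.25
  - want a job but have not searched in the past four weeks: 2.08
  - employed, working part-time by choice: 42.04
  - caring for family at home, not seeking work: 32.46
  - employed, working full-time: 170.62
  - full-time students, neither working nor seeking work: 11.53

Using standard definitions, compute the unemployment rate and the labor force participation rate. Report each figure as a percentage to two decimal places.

Employed = 42.04 + 170.62 = 212.66 million.
Unemployed = 5.54 + 2.25 = 7.79 million (jobless and actively searching, or on temporary layoff).
Labor force = 212.66 + 7.79 = 220.45 million.
Not in labor force = 6.47 + 60.25 + 2.08 + 32.46 + 11.53 = 112.79 million (those not working and not actively searching are outside the labor force — including those who want a job but have given up searching).
Civilian working-age population = 220.45 + 112.79 = 333.24 million.
Unemployment rate = 7.79 / 220.45 = 3.53%.
Labor force participation rate = 220.45 / 333.24 = 66.15%.

Unemployment rate ≈ 3.53%; labor force participation rate ≈ 66.15%.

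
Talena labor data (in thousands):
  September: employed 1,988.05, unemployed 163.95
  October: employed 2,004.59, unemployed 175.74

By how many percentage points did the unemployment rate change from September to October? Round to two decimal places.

September: labor force = 1,988.05 + 163.95 = 2,152.00; u = 163.95/2,152.00 = 7.62%.
October: labor force = 2,004.59 + 175.74 = 2,180.33; u = 175.74/2,180.33 = 8.06%.
Change = 8.06% − 7.62% = +0.44 pp.

The unemployment rate changed by +0.44 percentage points.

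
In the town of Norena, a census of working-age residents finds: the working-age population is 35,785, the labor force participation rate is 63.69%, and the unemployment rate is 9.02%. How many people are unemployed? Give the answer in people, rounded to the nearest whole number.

About 2,056 are unemployed.

Labor force = 0.6369 × 35,785 = 22,791.
Unemployed = 0.0902 × 22,791 ≈ 2,056.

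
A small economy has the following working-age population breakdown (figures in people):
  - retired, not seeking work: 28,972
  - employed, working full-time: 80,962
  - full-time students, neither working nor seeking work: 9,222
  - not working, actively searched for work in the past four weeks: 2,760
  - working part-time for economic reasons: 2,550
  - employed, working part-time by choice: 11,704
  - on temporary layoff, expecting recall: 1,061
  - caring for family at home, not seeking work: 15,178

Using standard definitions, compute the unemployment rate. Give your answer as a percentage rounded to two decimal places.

Unemployment rate ≈ 3.86%.

Employed = 80,962 + 2,550 + 11,704 = 95,216 (anyone who worked, including part-time for economic reasons, counts as employed).
Unemployed = 2,760 + 1,061 = 3,821 (jobless and actively searching, or on temporary layoff).
Labor force = 95,216 + 3,821 = 99,037.
Unemployment rate = 3,821 / 99,037 = 3.86%.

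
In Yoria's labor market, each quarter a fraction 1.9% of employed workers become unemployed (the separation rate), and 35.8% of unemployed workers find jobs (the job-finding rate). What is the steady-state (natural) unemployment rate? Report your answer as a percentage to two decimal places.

At steady state the flows balance: s·E = f·U, so U/(E+U) = s/(s+f).
u* = 1.9 / (1.9 + 35.8) = 1.9 / 37.70 = 5.04%.

Steady-state unemployment rate ≈ 5.04%.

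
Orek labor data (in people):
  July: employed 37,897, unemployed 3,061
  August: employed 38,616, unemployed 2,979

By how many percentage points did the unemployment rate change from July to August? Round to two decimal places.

July: labor force = 37,897 + 3,061 = 40,958; u = 3,061/40,958 = 7.47%.
August: labor force = 38,616 + 2,979 = 41,595; u = 2,979/41,595 = 7.16%.
Change = 7.16% − 7.47% = −0.31 pp.

The unemployment rate changed by −0.31 percentage points.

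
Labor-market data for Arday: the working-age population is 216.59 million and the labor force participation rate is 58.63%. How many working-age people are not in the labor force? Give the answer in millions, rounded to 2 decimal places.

About 89.60 million are not in the labor force.

Share not in the labor force = 1 − 0.5863 = 0.4137.
Not in labor force = 0.4137 × 216.59 ≈ 89.60 million.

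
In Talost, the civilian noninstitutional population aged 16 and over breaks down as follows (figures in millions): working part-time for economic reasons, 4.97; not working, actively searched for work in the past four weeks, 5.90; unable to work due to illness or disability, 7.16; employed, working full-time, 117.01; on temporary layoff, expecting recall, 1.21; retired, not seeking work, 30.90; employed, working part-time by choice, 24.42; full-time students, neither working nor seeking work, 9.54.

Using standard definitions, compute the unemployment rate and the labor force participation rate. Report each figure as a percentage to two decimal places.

Employed = 4.97 + 117.01 + 24.42 = 146.40 million (anyone who worked, including part-time for economic reasons, counts as employed).
Unemployed = 5.90 + 1.21 = 7.11 million (jobless and actively searching, or on temporary layoff).
Labor force = 146.40 + 7.11 = 153.51 million.
Not in labor force = 7.16 + 30.90 + 9.54 = 47.60 million (those not working and not actively searching are outside the labor force).
Civilian working-age population = 153.51 + 47.60 = 201.11 million.
Unemployment rate = 7.11 / 153.51 = 4.63%.
Labor force participation rate = 153.51 / 201.11 = 76.33%.

Unemployment rate ≈ 4.63%; labor force participation rate ≈ 76.33%.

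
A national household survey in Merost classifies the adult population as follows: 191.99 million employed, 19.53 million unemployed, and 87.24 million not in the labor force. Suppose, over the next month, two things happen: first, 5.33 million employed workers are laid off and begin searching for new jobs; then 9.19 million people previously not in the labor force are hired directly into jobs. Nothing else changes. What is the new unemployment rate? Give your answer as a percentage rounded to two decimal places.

Initially, labor force = 191.99 + 19.53 = 211.52 million, so u = 19.53/211.52 = 9.23%.
After the first change, employed falls and unemployed rises by 5.33; labor force unchanged → E = 186.66, U = 24.86, labor force = 211.52 million.
After the second change, employed and labor force both rise by 9.19; unemployed unchanged → E = 195.85, U = 24.86, labor force = 220.71 million.
New unemployment rate = 24.86 / 220.71 = 11.26%.

New unemployment rate ≈ 11.26%.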